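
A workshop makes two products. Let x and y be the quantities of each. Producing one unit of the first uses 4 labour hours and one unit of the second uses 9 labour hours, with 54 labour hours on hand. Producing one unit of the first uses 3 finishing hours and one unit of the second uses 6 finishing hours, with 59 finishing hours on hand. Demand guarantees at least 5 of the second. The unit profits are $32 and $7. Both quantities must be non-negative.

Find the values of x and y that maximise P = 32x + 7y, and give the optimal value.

The binding constraints are 4x + 9y = 54 and y = 5.
Solving simultaneously gives x = 9/4, y = 5.

x = 9/4, y = 5, maximum P = 107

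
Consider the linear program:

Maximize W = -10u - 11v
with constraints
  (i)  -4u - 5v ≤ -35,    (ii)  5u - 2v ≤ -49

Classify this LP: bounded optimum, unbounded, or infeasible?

From the feasible point (-175/33, 371/33), moving in the direction (-5, 4) keeps every constraint satisfied while W increases without bound.

unbounded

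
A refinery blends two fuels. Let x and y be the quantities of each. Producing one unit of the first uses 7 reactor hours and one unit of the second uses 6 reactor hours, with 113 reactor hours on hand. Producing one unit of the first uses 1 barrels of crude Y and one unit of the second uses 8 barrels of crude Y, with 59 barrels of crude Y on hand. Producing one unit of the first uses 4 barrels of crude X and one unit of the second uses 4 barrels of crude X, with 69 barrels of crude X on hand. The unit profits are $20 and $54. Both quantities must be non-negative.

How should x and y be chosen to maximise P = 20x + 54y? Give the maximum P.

Vertices and P = 20x + 54y:
  (0, 0) → P = 0
  (0, 59/8) → P = 1593/4
  (113/7, 0) → P = 2260/7
  (11, 6) → P = 544

The optimum lies where 7x + 6y = 113 and x + 8y = 59.
Solving simultaneously gives x = 11, y = 6.

x = 11, y = 6, maximum P = 544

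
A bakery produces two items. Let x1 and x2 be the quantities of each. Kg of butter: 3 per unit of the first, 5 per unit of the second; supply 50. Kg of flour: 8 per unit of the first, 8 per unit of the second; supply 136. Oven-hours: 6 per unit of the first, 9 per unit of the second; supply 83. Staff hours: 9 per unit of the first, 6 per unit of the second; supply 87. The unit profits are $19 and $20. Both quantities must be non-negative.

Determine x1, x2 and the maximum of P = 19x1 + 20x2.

x1 = 19/3, x2 = 5, maximum P = 661/3

Corner points and P = 19x1 + 20x2:
  (0, 0) → P = 0
  (0, 83/9) → P = 1660/9
  (29/3, 0) → P = 551/3
  (19/3, 5) → P = 661/3

At the optimal vertex, 6x1 + 9x2 = 83 and 9x1 + 6x2 = 87.
Solving simultaneously gives x1 = 19/3, x2 = 5.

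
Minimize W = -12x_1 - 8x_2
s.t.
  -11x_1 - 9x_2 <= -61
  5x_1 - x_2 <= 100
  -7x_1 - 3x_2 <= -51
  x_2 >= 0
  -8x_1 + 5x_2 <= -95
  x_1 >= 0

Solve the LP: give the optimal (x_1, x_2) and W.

Vertices and W = -12x_1 - 8x_2:
  (20, 0) → W = -240
  (405/17, 325/17) → W = -7460/17
  (95/8, 0) → W = -285/2

x_1 = 405/17, x_2 = 325/17, minimum W = -7460/17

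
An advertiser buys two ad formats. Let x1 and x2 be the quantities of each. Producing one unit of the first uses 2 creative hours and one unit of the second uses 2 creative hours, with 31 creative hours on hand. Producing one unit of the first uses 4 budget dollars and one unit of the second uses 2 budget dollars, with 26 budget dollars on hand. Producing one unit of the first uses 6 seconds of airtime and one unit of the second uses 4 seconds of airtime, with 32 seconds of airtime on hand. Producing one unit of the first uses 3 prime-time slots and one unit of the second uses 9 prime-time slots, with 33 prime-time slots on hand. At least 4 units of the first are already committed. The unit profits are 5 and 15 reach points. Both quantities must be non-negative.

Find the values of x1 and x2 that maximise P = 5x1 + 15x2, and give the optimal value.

Corner points and P = 5x1 + 15x2:
  (16/3, 0) → P = 80/3
  (4, 0) → P = 20
  (4, 2) → P = 50

At the optimal vertex, 6x1 + 4x2 = 32 and x1 = 4.
Solving simultaneously gives x1 = 4, x2 = 2.

x1 = 4, x2 = 2, maximum P = 50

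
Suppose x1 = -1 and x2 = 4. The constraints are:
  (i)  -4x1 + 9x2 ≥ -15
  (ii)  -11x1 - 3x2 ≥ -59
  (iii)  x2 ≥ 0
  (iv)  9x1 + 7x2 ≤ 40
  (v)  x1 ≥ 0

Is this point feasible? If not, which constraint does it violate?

not feasible — violates (v)

Constraint (v): x1 = -1, which is not ≥ 0. All other constraints are satisfied.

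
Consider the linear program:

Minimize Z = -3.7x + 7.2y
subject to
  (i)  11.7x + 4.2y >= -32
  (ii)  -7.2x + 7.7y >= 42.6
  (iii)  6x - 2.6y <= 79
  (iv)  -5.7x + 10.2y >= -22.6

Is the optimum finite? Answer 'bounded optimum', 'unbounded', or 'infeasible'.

bounded optimum

Vertices and Z = -3.7x + 7.2y:
  (-6076/1719, 2978/1337) → Z = 1751714/60165
  (157/6, 30) → Z = 7151/60
The feasible region has finitely many vertices and no improving ray; the minimum is 1751714/60165 at (-6076/1719, 2978/1337).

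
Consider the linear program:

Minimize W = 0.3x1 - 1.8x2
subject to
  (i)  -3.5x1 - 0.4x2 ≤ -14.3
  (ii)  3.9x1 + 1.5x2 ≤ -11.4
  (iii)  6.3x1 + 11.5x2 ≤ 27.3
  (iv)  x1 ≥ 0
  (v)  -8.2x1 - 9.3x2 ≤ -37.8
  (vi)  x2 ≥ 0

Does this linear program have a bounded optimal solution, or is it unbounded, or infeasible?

infeasible

The boundaries -8.2x1 - 9.3x2 = -37.8 and x2 = 0 meet at (189/41, 0), but that point violates 3.9x1 + 1.5x2 ≤ -11.4. Every candidate vertex is excluded by some other constraint, so the feasible region is empty.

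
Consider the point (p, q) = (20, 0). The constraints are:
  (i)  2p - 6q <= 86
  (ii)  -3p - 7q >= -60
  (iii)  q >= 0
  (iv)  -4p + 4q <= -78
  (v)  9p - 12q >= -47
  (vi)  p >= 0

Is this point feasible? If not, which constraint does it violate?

(i): 40 ≤ 86 ✓
(ii): -60 ≥ -60 ✓
(iii): 0 ≥ 0 ✓
(iv): -80 ≤ -78 ✓
(v): 180 ≥ -47 ✓
(vi): 20 ≥ 0 ✓

feasible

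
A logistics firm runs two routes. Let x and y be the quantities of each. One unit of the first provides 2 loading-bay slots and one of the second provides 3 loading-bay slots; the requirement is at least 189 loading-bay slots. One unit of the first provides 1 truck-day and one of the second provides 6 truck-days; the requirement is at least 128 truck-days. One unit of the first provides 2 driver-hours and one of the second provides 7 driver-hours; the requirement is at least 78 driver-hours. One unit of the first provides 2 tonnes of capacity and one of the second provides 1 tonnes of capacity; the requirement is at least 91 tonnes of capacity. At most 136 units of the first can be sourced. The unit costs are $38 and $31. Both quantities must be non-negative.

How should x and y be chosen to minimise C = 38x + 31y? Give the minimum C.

x = 21, y = 49, minimum C = 2317

Feasible corners and C = 38x + 31y:
  (0, 91) → C = 2821
  (128, 0) → C = 4864
  (136, 0) → C = 5168
  (250/3, 67/9) → C = 30577/9
  (21, 49) → C = 2317
The feasible region is unbounded (it extends along (0, 1)), but C strictly increases along every unbounded feasible direction, so there is no improving ray and the minimum is attained at a vertex.

The binding constraints are 2x + 3y = 189 and 2x + y = 91.
Solving simultaneously gives x = 21, y = 49.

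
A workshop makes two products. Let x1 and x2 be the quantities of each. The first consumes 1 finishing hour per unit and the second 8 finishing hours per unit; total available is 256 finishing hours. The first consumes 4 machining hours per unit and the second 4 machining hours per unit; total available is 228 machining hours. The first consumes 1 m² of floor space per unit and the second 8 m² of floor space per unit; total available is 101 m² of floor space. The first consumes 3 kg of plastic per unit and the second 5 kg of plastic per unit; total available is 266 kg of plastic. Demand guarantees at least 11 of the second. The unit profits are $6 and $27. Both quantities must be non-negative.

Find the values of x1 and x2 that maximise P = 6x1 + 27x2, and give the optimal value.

x1 = 13, x2 = 11, maximum P = 375

Vertices and P = 6x1 + 27x2:
  (0, 101/8) → P = 2727/8
  (0, 11) → P = 297
  (13, 11) → P = 375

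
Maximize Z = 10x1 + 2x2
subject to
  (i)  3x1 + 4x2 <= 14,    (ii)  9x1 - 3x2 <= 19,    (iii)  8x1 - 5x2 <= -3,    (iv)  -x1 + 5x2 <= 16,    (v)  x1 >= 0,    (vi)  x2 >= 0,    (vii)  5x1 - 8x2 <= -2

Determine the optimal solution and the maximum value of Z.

Corner points and Z = 10x1 + 2x2:
  (58/47, 121/47) → Z = 822/47
  (6/19, 62/19) → Z = 184/19
  (0, 3/5) → Z = 6/5
  (0, 16/5) → Z = 32/5

x1 = 58/47, x2 = 121/47, maximum Z = 822/47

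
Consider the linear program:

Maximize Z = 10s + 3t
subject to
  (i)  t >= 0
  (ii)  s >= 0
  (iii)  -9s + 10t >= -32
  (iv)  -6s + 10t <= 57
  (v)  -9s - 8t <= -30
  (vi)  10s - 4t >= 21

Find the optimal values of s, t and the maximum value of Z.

s = 89/3, t = 47/2, maximum Z = 2203/6

The optimum lies where -9s + 10t = -32 and -6s + 10t = 57.
Solving simultaneously gives s = 89/3, t = 47/2.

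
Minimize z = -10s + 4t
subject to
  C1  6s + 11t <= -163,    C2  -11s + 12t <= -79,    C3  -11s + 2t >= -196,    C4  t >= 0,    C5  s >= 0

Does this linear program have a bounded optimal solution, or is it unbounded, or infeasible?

The boundaries 6s + 11t = -163 and -11s + 2t = -196 meet at (1830/133, -2969/133), but that point violates t ≥ 0. Every candidate vertex is excluded by some other constraint, so the feasible region is empty.

infeasible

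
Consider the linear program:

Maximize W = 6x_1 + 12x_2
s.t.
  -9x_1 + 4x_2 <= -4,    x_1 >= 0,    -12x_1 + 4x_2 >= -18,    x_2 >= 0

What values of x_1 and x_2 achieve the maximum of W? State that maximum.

Corner points and W = 6x_1 + 12x_2:
  (14/3, 19/2) → W = 142
  (4/9, 0) → W = 8/3
  (3/2, 0) → W = 9

The optimum lies where -9x_1 + 4x_2 = -4 and -12x_1 + 4x_2 = -18.
Solving simultaneously gives x_1 = 14/3, x_2 = 19/2.

x_1 = 14/3, x_2 = 19/2, maximum W = 142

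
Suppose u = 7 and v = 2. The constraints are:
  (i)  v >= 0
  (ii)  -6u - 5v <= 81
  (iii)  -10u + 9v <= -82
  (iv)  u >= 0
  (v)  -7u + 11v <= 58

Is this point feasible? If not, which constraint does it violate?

Constraint (iii): -10u + 9v = -52, which is not ≤ -82. All other constraints are satisfied.

not feasible — violates (iii)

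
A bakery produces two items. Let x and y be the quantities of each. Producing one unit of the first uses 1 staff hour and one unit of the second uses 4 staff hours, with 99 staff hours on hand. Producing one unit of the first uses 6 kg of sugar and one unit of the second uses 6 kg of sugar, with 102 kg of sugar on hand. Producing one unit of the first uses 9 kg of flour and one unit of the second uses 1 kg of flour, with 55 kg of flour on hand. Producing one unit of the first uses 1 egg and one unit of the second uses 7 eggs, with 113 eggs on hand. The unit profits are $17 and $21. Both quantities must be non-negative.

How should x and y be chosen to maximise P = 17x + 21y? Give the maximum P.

Feasible corners and P = 17x + 21y:
  (0, 0) → P = 0
  (0, 113/7) → P = 339
  (55/9, 0) → P = 935/9
  (19/4, 49/4) → P = 338
  (1, 16) → P = 353

x = 1, y = 16, maximum P = 353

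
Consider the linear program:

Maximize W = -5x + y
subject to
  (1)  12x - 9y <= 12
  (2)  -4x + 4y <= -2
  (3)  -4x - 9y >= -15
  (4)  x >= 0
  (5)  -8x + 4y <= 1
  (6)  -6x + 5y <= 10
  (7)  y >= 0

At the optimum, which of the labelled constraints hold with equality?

(2) and (7)

Extreme points and W = -5x + y:
  (27/16, 11/12) → W = -361/48
  (1, 0) → W = -5
  (3/2, 1) → W = -13/2
  (1/2, 0) → W = -5/2

The maximum is at (1/2, 0). Substituting into each constraint, equality holds for (2) and (7); the remaining constraints have slack.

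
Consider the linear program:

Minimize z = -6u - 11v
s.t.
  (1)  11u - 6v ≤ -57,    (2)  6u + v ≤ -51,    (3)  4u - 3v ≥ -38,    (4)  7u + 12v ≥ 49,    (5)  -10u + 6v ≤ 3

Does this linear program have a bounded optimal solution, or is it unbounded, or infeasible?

The boundaries 11u - 6v = -57 and -10u + 6v = 3 meet at (-54, -179/2), but that point violates 7u + 12v ≥ 49. Every candidate vertex is excluded by some other constraint, so the feasible region is empty.

infeasible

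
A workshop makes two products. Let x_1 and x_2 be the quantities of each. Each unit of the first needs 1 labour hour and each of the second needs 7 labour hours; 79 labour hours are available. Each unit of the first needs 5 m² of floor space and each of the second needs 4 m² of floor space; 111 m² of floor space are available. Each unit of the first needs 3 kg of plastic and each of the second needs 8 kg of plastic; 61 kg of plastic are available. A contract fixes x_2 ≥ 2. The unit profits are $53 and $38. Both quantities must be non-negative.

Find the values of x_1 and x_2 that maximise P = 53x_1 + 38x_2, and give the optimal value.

The optimum lies where 3x_1 + 8x_2 = 61 and x_2 = 2.
Solving simultaneously gives x_1 = 15, x_2 = 2.

x_1 = 15, x_2 = 2, maximum P = 871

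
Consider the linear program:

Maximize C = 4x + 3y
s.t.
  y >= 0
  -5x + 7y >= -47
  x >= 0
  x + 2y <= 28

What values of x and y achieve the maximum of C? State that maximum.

x = 290/17, y = 93/17, maximum C = 1439/17

Feasible corners and C = 4x + 3y:
  (47/5, 0) → C = 188/5
  (0, 0) → C = 0
  (290/17, 93/17) → C = 1439/17
  (0, 14) → C = 42

The binding constraints are -5x + 7y = -47 and x + 2y = 28.
Solving simultaneously gives x = 290/17, y = 93/17.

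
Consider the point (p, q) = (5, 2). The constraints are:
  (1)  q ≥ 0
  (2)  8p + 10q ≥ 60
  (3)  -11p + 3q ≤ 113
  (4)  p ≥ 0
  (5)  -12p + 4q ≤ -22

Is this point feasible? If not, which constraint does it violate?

feasible

(1): 2 ≥ 0 ✓
(2): 60 ≥ 60 ✓
(3): -49 ≤ 113 ✓
(4): 5 ≥ 0 ✓
(5): -52 ≤ -22 ✓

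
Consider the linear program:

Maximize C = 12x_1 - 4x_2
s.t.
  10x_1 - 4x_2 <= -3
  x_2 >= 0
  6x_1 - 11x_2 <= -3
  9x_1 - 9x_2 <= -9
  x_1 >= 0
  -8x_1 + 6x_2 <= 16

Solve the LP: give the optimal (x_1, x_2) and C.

Vertices and C = 12x_1 - 4x_2:
  (1/6, 7/6) → C = -8/3
  (23/14, 34/7) → C = 2/7
  (0, 1) → C = -4
  (0, 8/3) → C = -32/3

The binding constraints are 10x_1 - 4x_2 = -3 and -8x_1 + 6x_2 = 16.
Solving simultaneously gives x_1 = 23/14, x_2 = 34/7.

x_1 = 23/14, x_2 = 34/7, maximum C = 2/7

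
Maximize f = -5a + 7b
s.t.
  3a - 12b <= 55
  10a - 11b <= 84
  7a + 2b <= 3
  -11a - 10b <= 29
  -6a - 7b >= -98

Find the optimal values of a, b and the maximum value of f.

a = -1183/17, b = 1252/17, maximum f = 14679/17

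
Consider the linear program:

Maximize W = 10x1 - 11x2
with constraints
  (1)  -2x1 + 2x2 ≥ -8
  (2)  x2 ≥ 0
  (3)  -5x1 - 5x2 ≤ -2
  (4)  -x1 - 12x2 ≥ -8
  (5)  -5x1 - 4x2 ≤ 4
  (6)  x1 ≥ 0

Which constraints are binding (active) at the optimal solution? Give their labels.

(1) and (2)

Vertices and W = 10x1 - 11x2:
  (4, 0) → W = 40
  (56/13, 4/13) → W = 516/13
  (2/5, 0) → W = 4
  (0, 2/5) → W = -22/5
  (0, 2/3) → W = -22/3

The maximum is at (4, 0). Substituting into each constraint, equality holds for (1) and (2); the remaining constraints have slack.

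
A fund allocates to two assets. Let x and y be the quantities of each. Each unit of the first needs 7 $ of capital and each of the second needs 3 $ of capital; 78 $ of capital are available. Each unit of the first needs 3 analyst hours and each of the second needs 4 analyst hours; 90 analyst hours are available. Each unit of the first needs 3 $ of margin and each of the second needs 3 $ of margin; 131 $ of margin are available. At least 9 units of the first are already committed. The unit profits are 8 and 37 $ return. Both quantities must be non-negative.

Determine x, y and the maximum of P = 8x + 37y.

x = 9, y = 5, maximum P = 257

The optimum lies where 7x + 3y = 78 and x = 9.
Solving simultaneously gives x = 9, y = 5.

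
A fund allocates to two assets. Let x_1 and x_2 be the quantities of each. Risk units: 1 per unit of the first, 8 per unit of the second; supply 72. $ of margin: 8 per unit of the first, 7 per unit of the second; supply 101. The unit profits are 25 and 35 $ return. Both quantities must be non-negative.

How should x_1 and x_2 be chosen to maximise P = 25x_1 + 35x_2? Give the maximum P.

Extreme points and P = 25x_1 + 35x_2:
  (0, 0) → P = 0
  (0, 9) → P = 315
  (101/8, 0) → P = 2525/8
  (16/3, 25/3) → P = 425

x_1 = 16/3, x_2 = 25/3, maximum P = 425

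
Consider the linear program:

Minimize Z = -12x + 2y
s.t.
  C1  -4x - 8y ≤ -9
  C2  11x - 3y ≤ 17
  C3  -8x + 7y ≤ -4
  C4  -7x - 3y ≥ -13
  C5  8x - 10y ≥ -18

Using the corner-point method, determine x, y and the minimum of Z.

x = 5/3, y = 4/9, minimum Z = -172/9

Corner points and Z = -12x + 2y:
  (163/100, 31/100) → Z = -947/50
  (95/92, 14/23) → Z = -257/23
  (5/3, 4/9) → Z = -172/9
  (103/73, 76/73) → Z = -1084/73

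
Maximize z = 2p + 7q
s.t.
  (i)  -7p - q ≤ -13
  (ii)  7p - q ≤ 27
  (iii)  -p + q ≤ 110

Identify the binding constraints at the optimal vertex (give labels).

Feasible corners and z = 2p + 7q:
  (20/7, -7) → z = -303/7
  (-97/8, 783/8) → z = 5287/8
  (137/6, 797/6) → z = 1951/2

The maximum is at (137/6, 797/6). Substituting into each constraint, equality holds for (ii) and (iii); the remaining constraints have slack.

(ii) and (iii)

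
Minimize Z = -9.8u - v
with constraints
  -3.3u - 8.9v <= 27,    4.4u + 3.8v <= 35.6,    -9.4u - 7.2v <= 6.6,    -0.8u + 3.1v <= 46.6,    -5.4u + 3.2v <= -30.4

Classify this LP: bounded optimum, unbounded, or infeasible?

Feasible corners and Z = -9.8u - v:
  (20972/1331, -1074/121) → Z = -968558/6655
  (9208/2931, -4102/977) → Z = -389662/14655
  (5736/865, 1462/865) → Z = -288374/4325
The feasible region has finitely many vertices and no improving ray; the minimum is -968558/6655 at (20972/1331, -1074/121).

bounded optimum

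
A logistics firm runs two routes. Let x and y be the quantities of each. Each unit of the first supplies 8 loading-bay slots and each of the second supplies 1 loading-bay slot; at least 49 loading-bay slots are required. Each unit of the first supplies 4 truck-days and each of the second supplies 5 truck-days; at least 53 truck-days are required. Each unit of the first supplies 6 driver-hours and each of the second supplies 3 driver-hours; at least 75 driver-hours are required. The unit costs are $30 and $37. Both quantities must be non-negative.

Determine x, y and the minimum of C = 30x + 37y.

x = 12, y = 1, minimum C = 397

The feasible region is unbounded (it extends along (0, 1), (1, 0)), but C strictly increases along every unbounded feasible direction, so there is no improving ray and the minimum is attained at a vertex.

The optimum lies where 4x + 5y = 53 and 6x + 3y = 75.
Solving simultaneously gives x = 12, y = 1.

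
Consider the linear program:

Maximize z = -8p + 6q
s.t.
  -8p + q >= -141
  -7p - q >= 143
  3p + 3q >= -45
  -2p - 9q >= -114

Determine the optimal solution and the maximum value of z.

p = -249/7, q = 144/7, maximum z = 408

Vertices and z = -8p + 6q:
  (-64/3, 19/3) → z = 626/3
  (-1401/61, 1084/61) → z = 17712/61
  (-249/7, 144/7) → z = 408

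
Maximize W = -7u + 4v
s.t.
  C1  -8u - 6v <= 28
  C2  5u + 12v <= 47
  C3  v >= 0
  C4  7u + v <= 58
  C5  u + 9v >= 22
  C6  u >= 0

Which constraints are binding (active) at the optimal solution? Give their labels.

Feasible corners and W = -7u + 4v:
  (53/11, 21/11) → W = -287/11
  (0, 47/12) → W = 47/3
  (0, 22/9) → W = 88/9

The maximum is at (0, 47/12). Substituting into each constraint, equality holds for C2 and C6; the remaining constraints have slack.

C2 and C6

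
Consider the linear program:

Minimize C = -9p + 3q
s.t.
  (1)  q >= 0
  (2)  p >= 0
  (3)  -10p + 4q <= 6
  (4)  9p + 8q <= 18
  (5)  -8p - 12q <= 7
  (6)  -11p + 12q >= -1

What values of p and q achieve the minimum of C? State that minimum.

Corner points and C = -9p + 3q:
  (0, 0) → C = 0
  (1/11, 0) → C = -9/11
  (0, 3/2) → C = 9/2
  (6/29, 117/58) → C = 243/58
  (8/7, 27/28) → C = -207/28

p = 8/7, q = 27/28, minimum C = -207/28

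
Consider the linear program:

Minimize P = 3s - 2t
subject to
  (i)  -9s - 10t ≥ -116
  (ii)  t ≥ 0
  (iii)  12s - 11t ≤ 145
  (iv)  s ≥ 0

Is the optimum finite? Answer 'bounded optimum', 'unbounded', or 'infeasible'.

bounded optimum

Feasible corners and P = 3s - 2t:
  (2726/219, 29/73) → P = 2668/73
  (0, 58/5) → P = -116/5
  (145/12, 0) → P = 145/4
  (0, 0) → P = 0
The feasible region has finitely many vertices and no improving ray; the minimum is -116/5 at (0, 58/5).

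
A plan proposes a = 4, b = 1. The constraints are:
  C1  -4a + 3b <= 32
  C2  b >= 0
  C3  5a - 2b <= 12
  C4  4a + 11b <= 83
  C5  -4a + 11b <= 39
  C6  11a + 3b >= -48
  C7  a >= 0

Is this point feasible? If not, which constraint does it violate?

Constraint C3: 5a - 2b = 18, which is not ≤ 12. All other constraints are satisfied.

not feasible — violates C3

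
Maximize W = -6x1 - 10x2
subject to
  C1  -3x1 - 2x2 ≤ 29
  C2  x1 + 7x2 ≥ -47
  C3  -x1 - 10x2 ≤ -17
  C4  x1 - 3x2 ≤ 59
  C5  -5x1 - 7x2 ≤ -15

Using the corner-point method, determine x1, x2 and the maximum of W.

Vertices and W = -6x1 - 10x2:
  (-233/11, 190/11) → W = -502/11
  (641/13, -42/13) → W = -3426/13
  (31/43, 70/43) → W = -886/43
The feasible region is unbounded (it extends along (3, 1), (-2, 3)), but W strictly decreases along every unbounded feasible direction, so there is no improving ray and the maximum is attained at a vertex.

At the optimal vertex, -x1 - 10x2 = -17 and -5x1 - 7x2 = -15.
Solving simultaneously gives x1 = 31/43, x2 = 70/43.

x1 = 31/43, x2 = 70/43, maximum W = -886/43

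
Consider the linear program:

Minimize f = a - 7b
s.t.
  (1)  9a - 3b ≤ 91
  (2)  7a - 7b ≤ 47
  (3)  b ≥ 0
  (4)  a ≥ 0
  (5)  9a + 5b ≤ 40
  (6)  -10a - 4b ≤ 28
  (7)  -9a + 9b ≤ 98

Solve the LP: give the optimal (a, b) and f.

Extreme points and f = a - 7b:
  (0, 0) → f = 0
  (40/9, 0) → f = 40/9
  (0, 8) → f = -56

The binding constraints are a = 0 and 9a + 5b = 40.
Solving simultaneously gives a = 0, b = 8.

a = 0, b = 8, minimum f = -56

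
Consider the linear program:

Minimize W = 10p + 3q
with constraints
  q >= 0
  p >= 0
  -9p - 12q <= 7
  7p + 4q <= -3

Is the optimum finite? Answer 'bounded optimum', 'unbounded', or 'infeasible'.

The boundaries q = 0 and p = 0 meet at (0, 0), but that point violates 7p + 4q ≤ -3. Every candidate vertex is excluded by some other constraint, so the feasible region is empty.

infeasible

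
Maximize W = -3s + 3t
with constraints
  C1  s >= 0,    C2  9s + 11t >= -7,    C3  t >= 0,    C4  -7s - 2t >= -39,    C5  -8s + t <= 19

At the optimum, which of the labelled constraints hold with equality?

Extreme points and W = -3s + 3t:
  (0, 0) → W = 0
  (0, 19) → W = 57
  (39/7, 0) → W = -117/7
  (1/23, 445/23) → W = 1332/23

The maximum is at (1/23, 445/23). Substituting into each constraint, equality holds for C4 and C5; the remaining constraints have slack.

C4 and C5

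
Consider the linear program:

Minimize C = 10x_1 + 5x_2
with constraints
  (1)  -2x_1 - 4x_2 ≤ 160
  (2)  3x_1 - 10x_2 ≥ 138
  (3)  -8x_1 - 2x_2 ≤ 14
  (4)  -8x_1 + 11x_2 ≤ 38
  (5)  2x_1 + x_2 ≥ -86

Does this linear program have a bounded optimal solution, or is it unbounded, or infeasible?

bounded optimum

Corner points and C = 10x_1 + 5x_2:
  (66/7, -313/7) → C = -905/7
  (68/43, -573/43) → C = -2185/43
The feasible region has finitely many vertices and no improving ray; the minimum is -905/7 at (66/7, -313/7).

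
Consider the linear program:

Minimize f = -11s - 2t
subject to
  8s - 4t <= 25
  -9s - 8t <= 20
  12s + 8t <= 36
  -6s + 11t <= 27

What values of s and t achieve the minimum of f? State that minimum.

Corner points and f = -11s - 2t:
  (6/5, -77/20) → f = -11/2
  (43/14, -3/28) → f = -235/7
  (-436/147, 41/49) → f = 650/21
  (1, 3) → f = -17

At the optimal vertex, 8s - 4t = 25 and 12s + 8t = 36.
Solving simultaneously gives s = 43/14, t = -3/28.

s = 43/14, t = -3/28, minimum f = -235/7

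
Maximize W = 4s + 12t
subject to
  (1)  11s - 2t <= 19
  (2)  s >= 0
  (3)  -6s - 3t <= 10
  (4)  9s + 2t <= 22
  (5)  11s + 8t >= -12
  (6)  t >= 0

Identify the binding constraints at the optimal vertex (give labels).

(2) and (4)

Corner points and W = 4s + 12t:
  (41/20, 71/40) → W = 59/2
  (19/11, 0) → W = 76/11
  (0, 11) → W = 132
  (0, 0) → W = 0

The maximum is at (0, 11). Substituting into each constraint, equality holds for (2) and (4); the remaining constraints have slack.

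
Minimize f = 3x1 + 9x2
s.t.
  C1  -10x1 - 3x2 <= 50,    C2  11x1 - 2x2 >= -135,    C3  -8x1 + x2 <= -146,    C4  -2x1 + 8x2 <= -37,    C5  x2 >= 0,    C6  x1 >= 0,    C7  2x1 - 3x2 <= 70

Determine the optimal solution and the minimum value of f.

Extreme points and f = 3x1 + 9x2:
  (37/2, 0) → f = 111/2
  (449/10, 33/5) → f = 1941/10
  (35, 0) → f = 105

The optimum lies where -2x1 + 8x2 = -37 and x2 = 0.
Solving simultaneously gives x1 = 37/2, x2 = 0.

x1 = 37/2, x2 = 0, minimum f = 111/2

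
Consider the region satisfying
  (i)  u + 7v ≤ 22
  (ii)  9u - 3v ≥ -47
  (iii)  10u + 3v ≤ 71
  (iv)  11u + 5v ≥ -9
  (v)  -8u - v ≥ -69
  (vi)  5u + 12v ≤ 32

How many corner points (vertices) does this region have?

5

The feasible vertices (each the meet of two boundaries and inside every other half-plane) are:
  (-173/72, 251/72)
  (-40/23, 78/23)
  (68/7, -61/7)
  (36/5, -1/3)
  (354/29, -831/29)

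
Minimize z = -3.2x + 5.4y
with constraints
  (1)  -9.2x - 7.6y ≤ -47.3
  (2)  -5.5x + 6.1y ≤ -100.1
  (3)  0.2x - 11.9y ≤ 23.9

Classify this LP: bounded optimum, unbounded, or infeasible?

From the feasible point (104540/6423, -11143/6423), moving in the direction (11.9, 0.2) keeps every constraint satisfied while z decreases without bound.

unbounded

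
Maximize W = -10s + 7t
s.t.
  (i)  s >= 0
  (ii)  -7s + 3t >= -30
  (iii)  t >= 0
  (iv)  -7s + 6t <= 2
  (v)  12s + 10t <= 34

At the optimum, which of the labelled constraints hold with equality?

(i) and (iv)

Corner points and W = -10s + 7t:
  (0, 0) → W = 0
  (0, 1/3) → W = 7/3
  (17/6, 0) → W = -85/3
  (92/71, 131/71) → W = -3/71

The maximum is at (0, 1/3). Substituting into each constraint, equality holds for (i) and (iv); the remaining constraints have slack.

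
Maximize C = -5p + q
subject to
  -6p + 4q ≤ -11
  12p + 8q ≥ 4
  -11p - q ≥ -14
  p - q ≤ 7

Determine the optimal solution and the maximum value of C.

Corner points and C = -5p + q:
  (13/12, -9/8) → C = -157/24
  (67/50, -37/50) → C = -186/25
  (27/19, -31/19) → C = -166/19

The optimum lies where -6p + 4q = -11 and 12p + 8q = 4.
Solving simultaneously gives p = 13/12, q = -9/8.

p = 13/12, q = -9/8, maximum C = -157/24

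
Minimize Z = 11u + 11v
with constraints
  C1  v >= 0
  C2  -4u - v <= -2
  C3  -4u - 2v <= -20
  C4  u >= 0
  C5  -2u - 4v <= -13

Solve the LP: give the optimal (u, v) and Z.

Corner points and Z = 11u + 11v:
  (13/2, 0) → Z = 143/2
  (0, 10) → Z = 110
  (9/2, 1) → Z = 121/2
The feasible region is unbounded (it extends along (0, 1), (1, 0)), but Z strictly increases along every unbounded feasible direction, so there is no improving ray and the minimum is attained at a vertex.

u = 9/2, v = 1, minimum Z = 121/2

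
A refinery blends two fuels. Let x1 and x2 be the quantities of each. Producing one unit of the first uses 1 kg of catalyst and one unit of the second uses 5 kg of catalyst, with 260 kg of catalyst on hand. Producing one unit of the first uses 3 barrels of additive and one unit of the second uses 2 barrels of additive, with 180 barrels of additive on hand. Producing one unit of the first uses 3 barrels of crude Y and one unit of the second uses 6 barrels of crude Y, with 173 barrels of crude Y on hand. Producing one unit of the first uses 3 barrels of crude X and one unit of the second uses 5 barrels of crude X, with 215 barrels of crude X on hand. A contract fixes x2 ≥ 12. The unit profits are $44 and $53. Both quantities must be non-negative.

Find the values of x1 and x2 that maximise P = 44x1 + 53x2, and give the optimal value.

x1 = 101/3, x2 = 12, maximum P = 6352/3

Feasible corners and P = 44x1 + 53x2:
  (0, 173/6) → P = 9169/6
  (0, 12) → P = 636
  (101/3, 12) → P = 6352/3

The optimum lies where 3x1 + 6x2 = 173 and x2 = 12.
Solving simultaneously gives x1 = 101/3, x2 = 12.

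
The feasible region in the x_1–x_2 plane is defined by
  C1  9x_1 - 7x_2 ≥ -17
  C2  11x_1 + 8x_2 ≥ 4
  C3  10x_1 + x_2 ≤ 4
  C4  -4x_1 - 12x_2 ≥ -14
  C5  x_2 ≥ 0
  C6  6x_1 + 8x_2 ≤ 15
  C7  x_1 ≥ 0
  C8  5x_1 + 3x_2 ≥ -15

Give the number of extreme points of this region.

Intersecting each pair of boundary lines and keeping only the points that satisfy every inequality leaves:
  (4/11, 0)
  (0, 1/2)
  (17/58, 31/29)
  (2/5, 0)
  (0, 7/6)

5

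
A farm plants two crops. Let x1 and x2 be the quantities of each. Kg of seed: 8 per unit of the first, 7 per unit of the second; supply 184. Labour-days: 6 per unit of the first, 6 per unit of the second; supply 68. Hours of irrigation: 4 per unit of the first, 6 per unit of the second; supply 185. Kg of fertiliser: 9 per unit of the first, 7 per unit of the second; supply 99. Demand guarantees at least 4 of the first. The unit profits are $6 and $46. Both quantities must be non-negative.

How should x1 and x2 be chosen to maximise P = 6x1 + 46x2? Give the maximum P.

Extreme points and P = 6x1 + 46x2:
  (11, 0) → P = 66
  (4, 0) → P = 24
  (59/6, 3/2) → P = 128
  (4, 22/3) → P = 1084/3

x1 = 4, x2 = 22/3, maximum P = 1084/3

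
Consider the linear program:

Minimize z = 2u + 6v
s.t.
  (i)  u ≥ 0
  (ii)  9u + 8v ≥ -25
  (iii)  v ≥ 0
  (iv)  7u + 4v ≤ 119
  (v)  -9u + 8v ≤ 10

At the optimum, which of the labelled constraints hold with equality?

(i) and (iii)

Vertices and z = 2u + 6v:
  (0, 0) → z = 0
  (0, 5/4) → z = 15/2
  (17, 0) → z = 34
  (228/23, 1141/92) → z = 4335/46

The minimum is at (0, 0). Substituting into each constraint, equality holds for (i) and (iii); the remaining constraints have slack.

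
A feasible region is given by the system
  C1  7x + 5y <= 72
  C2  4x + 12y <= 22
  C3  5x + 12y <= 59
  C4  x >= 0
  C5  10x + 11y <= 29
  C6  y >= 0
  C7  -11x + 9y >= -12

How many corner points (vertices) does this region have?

5

Intersecting each pair of boundary lines and keeping only the points that satisfy every inequality leaves:
  (0, 11/6)
  (53/38, 26/19)
  (0, 0)
  (393/211, 199/211)
  (12/11, 0)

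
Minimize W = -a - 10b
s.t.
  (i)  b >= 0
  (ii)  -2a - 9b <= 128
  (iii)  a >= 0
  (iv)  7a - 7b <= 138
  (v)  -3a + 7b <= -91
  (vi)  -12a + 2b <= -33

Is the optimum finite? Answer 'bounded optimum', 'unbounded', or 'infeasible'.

The boundaries b = 0 and 7a - 7b = 138 meet at (138/7, 0), but that point violates -3a + 7b ≤ -91. Every candidate vertex is excluded by some other constraint, so the feasible region is empty.

infeasible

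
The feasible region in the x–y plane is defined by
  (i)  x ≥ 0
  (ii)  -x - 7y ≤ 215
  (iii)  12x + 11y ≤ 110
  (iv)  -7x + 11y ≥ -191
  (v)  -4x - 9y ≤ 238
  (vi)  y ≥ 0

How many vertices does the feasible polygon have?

Pairwise boundary intersections that survive every other constraint:
  (0, 10)
  (0, 0)
  (55/6, 0)

3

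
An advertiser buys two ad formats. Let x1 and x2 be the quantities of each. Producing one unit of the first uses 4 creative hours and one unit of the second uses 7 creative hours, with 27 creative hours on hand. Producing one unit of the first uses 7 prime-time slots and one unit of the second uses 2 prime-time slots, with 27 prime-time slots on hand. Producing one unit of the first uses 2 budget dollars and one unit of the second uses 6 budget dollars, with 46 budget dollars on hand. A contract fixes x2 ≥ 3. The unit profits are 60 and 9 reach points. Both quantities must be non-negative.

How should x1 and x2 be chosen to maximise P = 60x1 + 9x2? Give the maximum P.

x1 = 3/2, x2 = 3, maximum P = 117

Vertices and P = 60x1 + 9x2:
  (0, 27/7) → P = 243/7
  (0, 3) → P = 27
  (3/2, 3) → P = 117

At the optimal vertex, 4x1 + 7x2 = 27 and x2 = 3.
Solving simultaneously gives x1 = 3/2, x2 = 3.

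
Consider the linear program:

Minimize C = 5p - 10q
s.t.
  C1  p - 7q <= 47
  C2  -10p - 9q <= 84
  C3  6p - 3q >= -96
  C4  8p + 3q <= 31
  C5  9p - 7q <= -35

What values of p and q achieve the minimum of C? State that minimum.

Extreme points and C = 5p - 10q:
  (-93/7, 38/7) → C = -845/7
  (-903/151, -406/151) → C = -455/151
  (-65/14, 159/7) → C = -3505/14
  (112/83, 559/83) → C = -5030/83

p = -65/14, q = 159/7, minimum C = -3505/14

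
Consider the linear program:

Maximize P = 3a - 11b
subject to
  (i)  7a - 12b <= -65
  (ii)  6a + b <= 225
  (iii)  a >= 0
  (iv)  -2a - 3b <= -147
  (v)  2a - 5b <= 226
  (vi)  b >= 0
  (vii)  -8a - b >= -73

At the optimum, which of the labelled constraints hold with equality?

(iv) and (vii)

Vertices and P = 3a - 11b:
  (0, 49) → P = -539
  (0, 73) → P = -803
  (36/11, 515/11) → P = -5557/11

The maximum is at (36/11, 515/11). Substituting into each constraint, equality holds for (iv) and (vii); the remaining constraints have slack.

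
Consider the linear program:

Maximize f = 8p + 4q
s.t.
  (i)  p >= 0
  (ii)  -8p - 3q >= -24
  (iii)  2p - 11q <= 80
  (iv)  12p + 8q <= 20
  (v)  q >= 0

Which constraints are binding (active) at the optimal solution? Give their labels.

(iv) and (v)

Corner points and f = 8p + 4q:
  (0, 5/2) → f = 10
  (0, 0) → f = 0
  (5/3, 0) → f = 40/3

The maximum is at (5/3, 0). Substituting into each constraint, equality holds for (iv) and (v); the remaining constraints have slack.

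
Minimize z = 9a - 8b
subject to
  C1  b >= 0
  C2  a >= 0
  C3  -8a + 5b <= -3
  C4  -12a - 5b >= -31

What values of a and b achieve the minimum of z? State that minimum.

The optimum lies where -8a + 5b = -3 and -12a - 5b = -31.
Solving simultaneously gives a = 17/10, b = 53/25.

a = 17/10, b = 53/25, minimum z = -83/50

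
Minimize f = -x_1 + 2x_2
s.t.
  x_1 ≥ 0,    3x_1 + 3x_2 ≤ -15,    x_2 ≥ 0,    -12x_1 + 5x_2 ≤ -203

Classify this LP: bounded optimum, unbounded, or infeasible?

The boundaries x_1 = 0 and -12x_1 + 5x_2 = -203 meet at (0, -203/5), but that point violates x_2 ≥ 0. Every candidate vertex is excluded by some other constraint, so the feasible region is empty.

infeasible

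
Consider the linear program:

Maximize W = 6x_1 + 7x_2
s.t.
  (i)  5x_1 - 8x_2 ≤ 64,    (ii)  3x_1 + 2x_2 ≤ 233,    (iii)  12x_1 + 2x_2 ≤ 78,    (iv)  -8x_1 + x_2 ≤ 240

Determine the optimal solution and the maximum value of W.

Corner points and W = 6x_1 + 7x_2:
  (376/53, -189/53) → W = 933/53
  (-1984/59, -1712/59) → W = -23888/59
  (-201/14, 876/7) → W = 5529/7

The binding constraints are 12x_1 + 2x_2 = 78 and -8x_1 + x_2 = 240.
Solving simultaneously gives x_1 = -201/14, x_2 = 876/7.

x_1 = -201/14, x_2 = 876/7, maximum W = 5529/7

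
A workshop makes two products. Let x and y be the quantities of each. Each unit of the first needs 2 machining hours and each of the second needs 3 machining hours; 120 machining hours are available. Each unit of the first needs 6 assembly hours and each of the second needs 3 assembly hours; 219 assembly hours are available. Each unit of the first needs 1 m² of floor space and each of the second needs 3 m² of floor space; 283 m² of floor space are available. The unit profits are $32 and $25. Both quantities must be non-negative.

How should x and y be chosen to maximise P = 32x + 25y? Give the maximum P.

x = 99/4, y = 47/2, maximum P = 2759/2

Vertices and P = 32x + 25y:
  (0, 0) → P = 0
  (0, 40) → P = 1000
  (73/2, 0) → P = 1168
  (99/4, 47/2) → P = 2759/2

The optimum lies where 2x + 3y = 120 and 6x + 3y = 219.
Solving simultaneously gives x = 99/4, y = 47/2.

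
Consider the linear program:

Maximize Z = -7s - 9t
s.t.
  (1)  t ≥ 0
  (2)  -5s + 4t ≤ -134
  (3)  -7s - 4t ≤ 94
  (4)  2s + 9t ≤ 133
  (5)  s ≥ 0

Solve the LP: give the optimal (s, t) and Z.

s = 134/5, t = 0, maximum Z = -938/5

Extreme points and Z = -7s - 9t:
  (134/5, 0) → Z = -938/5
  (133/2, 0) → Z = -931/2
  (1738/53, 397/53) → Z = -15739/53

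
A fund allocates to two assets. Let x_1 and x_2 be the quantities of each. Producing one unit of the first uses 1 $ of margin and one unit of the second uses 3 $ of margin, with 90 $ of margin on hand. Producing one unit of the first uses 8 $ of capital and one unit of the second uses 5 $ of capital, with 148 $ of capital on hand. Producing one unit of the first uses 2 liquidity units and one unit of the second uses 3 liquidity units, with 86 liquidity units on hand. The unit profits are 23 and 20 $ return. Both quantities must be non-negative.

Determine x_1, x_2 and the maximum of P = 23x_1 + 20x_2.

x_1 = 1, x_2 = 28, maximum P = 583

Vertices and P = 23x_1 + 20x_2:
  (0, 0) → P = 0
  (0, 86/3) → P = 1720/3
  (37/2, 0) → P = 851/2
  (1, 28) → P = 583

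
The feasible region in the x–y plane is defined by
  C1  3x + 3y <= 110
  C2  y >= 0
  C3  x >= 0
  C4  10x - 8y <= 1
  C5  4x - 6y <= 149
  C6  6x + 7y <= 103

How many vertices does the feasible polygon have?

4

The feasible vertices (each the meet of two boundaries and inside every other half-plane) are:
  (0, 0)
  (1/10, 0)
  (0, 103/7)
  (831/118, 512/59)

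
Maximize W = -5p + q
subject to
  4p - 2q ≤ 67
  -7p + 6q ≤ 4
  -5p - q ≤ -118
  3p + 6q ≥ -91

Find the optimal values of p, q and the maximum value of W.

p = 704/37, q = 846/37, maximum W = -2674/37

Corner points and W = -5p + q:
  (41, 97/2) → W = -313/2
  (303/14, 137/14) → W = -689/7
  (704/37, 846/37) → W = -2674/37

At the optimal vertex, -7p + 6q = 4 and -5p - q = -118.
Solving simultaneously gives p = 704/37, q = 846/37.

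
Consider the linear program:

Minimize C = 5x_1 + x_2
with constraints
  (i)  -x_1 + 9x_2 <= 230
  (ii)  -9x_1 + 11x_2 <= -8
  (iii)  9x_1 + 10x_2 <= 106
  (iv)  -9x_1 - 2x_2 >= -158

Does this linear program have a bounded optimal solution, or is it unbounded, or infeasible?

unbounded

From the feasible point (178/27, 14/3), moving in the direction (-11, -9) keeps every constraint satisfied while C decreases without bound.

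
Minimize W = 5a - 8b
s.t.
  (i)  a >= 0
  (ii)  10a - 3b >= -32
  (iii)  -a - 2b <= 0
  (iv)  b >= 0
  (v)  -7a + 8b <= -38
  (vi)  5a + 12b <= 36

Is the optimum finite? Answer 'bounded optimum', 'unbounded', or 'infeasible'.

Feasible corners and W = 5a - 8b:
  (38/7, 0) → W = 190/7
  (36/5, 0) → W = 36
  (6, 1/2) → W = 26
The feasible region has finitely many vertices and no improving ray; the minimum is 26 at (6, 1/2).

bounded optimum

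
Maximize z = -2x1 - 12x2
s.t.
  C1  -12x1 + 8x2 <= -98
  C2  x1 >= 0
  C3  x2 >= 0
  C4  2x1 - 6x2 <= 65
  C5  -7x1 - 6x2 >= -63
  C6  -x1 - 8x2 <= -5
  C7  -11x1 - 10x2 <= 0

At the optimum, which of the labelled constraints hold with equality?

Corner points and z = -2x1 - 12x2:
  (49/6, 0) → z = -49/3
  (273/32, 35/64) → z = -189/8
  (9, 0) → z = -18

The maximum is at (49/6, 0). Substituting into each constraint, equality holds for C1 and C3; the remaining constraints have slack.

C1 and C3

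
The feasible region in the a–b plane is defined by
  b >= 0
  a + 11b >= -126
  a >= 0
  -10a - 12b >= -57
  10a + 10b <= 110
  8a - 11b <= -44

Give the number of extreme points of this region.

The feasible vertices (each the meet of two boundaries and inside every other half-plane) are:
  (0, 19/4)
  (0, 4)
  (99/206, 448/103)

3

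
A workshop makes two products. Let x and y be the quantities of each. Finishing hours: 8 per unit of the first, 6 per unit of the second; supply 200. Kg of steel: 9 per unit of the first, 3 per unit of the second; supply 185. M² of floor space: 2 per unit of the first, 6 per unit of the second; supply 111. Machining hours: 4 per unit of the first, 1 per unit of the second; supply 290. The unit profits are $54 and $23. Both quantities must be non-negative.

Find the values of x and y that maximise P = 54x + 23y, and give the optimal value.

Extreme points and P = 54x + 23y:
  (0, 0) → P = 0
  (0, 37/2) → P = 851/2
  (185/9, 0) → P = 1110
  (17, 32/3) → P = 3490/3
  (89/6, 122/9) → P = 10015/9

At the optimal vertex, 8x + 6y = 200 and 9x + 3y = 185.
Solving simultaneously gives x = 17, y = 32/3.

x = 17, y = 32/3, maximum P = 3490/3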